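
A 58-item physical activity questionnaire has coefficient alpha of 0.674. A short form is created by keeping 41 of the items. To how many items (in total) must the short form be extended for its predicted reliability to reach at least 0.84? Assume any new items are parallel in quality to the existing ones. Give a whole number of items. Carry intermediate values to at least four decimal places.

148

Short-form reliability: n = 41/58 = 0.7069; r_41 = n·r/(1+(n−1)r) ≈ 0.5937
Then solve for n' with r_old = 0.5937, r_target = 0.84: n' = 0.84(1 − 0.5937)/[0.5937(1 − 0.84)] = 3.5928
Total items = 3.5928 × 41 = 147.30, rounded up to 148.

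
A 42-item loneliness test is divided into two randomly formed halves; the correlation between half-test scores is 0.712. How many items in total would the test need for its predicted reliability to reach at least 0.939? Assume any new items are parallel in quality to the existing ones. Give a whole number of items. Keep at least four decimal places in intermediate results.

Corrected full-test reliability: r_full = 2 × 0.712 / (1 + 0.712) ≈ 0.8318
Solve Spearman-Brown for n: n = 0.939(1 − 0.8318) / [0.8318(1 − 0.939)] = 3.1127
Items = 3.1127 × 42 ≈ 130.73 → 131

131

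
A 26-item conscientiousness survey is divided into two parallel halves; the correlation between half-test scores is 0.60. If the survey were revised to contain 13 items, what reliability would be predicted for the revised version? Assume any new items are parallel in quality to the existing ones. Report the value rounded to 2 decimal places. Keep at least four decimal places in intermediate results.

0.60

Full-test reliability from the split-half r: r_full = 2(0.60)/(1 + 0.60) = 0.7500
Then adjust to 13 items: n = 13/26 = 0.5000
r_new = n·r_full / (1 + (n − 1)·r_full) = 0.3750 / 0.6250 ≈ 0.6000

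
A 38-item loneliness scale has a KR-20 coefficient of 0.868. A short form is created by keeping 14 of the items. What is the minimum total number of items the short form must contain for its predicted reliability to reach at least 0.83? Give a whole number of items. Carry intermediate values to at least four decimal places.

29

First, r for the 14-item form: n = 14/38 = 0.3684, so r_14 = 0.3684·0.868/(1 + (0.3684 − 1)·0.868) = 0.7078
Length factor from the short form to reach 0.83: n' = 0.83(1 − 0.7078) / [0.7078(1 − 0.83)] ≈ 2.0156
Items = 2.0156 × 14 ≈ 28.22 → 29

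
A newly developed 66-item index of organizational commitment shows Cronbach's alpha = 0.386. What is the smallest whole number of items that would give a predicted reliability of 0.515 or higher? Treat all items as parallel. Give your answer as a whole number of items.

n = 0.515 × (1 − 0.386) / [ 0.386 × (1 − 0.515) ]
n = 0.316210 / 0.187210 ≈ 1.6891
So the test needs 1.6891 × 66 ≈ 111.48 items; rounding up, 112.

112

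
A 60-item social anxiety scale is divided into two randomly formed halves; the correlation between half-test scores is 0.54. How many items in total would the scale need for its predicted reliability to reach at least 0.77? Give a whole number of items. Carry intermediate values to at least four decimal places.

86

Corrected full-test reliability: r_full = 2 × 0.54 / (1 + 0.54) ≈ 0.7013
Solve Spearman-Brown for n: n = 0.77(1 − 0.7013) / [0.7013(1 − 0.77)] = 1.4259
Required items = 1.4259 × 60 = 85.55, so 86 items.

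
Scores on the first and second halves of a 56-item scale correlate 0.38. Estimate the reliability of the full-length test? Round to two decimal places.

0.55

r_full = 2(0.38) / (1 + 0.38)
r_full = 0.7600 / 1.3800 ≈ 0.5507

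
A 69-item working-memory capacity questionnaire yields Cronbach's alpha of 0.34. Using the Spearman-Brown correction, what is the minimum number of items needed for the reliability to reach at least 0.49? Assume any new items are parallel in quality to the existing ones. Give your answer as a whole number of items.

Spearman-Brown solved for the length factor n:
n = r*(1 − r) / [ r (1 − r*) ]
n = 0.49 × (1 − 0.34) / [ 0.34 × (1 − 0.49) ]
n = 0.3234 / 0.1734 ≈ 1.8651
Items needed = n × 69 = 1.8651 × 69 ≈ 128.69 → round up to 129

129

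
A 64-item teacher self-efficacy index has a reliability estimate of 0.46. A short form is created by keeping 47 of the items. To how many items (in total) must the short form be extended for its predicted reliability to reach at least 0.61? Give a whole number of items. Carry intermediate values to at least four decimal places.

118

Short-form reliability: n = 47/64 = 0.7344; r_47 = n·r/(1+(n−1)r) ≈ 0.3848
Then solve for n' with r_old = 0.3848, r_target = 0.61: n' = 0.61(1 − 0.3848)/[0.3848(1 − 0.61)] = 2.5006
Items = 2.5006 × 47 ≈ 117.53 → 118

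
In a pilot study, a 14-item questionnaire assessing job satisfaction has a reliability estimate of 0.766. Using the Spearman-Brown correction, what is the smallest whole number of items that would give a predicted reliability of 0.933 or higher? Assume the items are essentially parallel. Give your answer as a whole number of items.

Rearranging the Spearman-Brown formula for n,
n = r*(1 − r) / [ r (1 − r*) ]
n = 0.933(1 − 0.766) / [0.766(1 − 0.933)]
  = 0.218322 / 0.051322 = 4.2540
Items needed = n × 14 = 4.2540 × 14 ≈ 59.56 → round up to 60

60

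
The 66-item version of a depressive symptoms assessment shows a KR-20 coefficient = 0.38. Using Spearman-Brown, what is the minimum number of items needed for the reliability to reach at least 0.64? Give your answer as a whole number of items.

192

n = 0.64(1 − 0.38) / [0.38(1 − 0.64)]
  = 0.3968 / 0.1368 = 2.9006
Items needed = n × 66 = 2.9006 × 66 ≈ 191.44 → round up to 192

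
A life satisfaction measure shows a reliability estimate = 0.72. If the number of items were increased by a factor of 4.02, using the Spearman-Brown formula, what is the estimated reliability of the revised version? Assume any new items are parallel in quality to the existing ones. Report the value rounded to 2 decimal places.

Spearman-Brown: r_new = n·r / (1 + (n − 1)·r)
r_new = (4.02 × 0.72) / (1 + (4.02 − 1) × 0.72)
     = 2.8944 / 3.1744 = 0.9118

0.91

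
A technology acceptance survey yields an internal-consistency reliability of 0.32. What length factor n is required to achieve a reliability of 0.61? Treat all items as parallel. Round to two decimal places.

n = 0.61(1 − 0.32) / [0.32(1 − 0.61)]
n = 0.4148 / 0.1248 ≈ 3.3237

3.32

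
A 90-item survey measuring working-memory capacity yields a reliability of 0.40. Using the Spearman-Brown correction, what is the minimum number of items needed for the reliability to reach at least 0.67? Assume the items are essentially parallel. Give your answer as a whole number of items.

275

n = [0.67 × 0.60] / [0.40 × 0.33]
  = 0.4020 / 0.1320 = 3.0455
Items needed = n × 90 = 3.0455 × 90 ≈ 274.10 → round up to 275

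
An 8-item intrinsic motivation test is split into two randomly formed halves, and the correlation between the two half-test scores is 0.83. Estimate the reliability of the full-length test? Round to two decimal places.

0.91

r_full = 2r_hh / (1 + r_hh) = 2 × 0.83 / (1 + 0.83)
r_full = 1.6600 / 1.8300 ≈ 0.9071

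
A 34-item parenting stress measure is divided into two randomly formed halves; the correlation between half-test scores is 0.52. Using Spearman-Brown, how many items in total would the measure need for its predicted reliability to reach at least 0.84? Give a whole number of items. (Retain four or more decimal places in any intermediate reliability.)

83

Corrected full-test reliability: r_full = 2 × 0.52 / (1 + 0.52) ≈ 0.6842
n = r_tgt(1 − r_full) / [r_full(1 − r_tgt)] = 0.84 × 0.3158 / (0.6842 × 0.16) ≈ 2.4232
Items = 2.4232 × 34 ≈ 82.39 → 83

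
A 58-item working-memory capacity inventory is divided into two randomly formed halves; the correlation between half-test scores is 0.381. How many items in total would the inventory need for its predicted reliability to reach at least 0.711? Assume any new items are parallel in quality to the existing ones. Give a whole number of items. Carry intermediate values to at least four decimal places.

116

r_full = 2(0.381)/(1 + 0.381) = 0.5518
n = r_tgt(1 − r_full) / [r_full(1 − r_tgt)] = 0.711 × 0.4482 / (0.5518 × 0.289) ≈ 1.9983
Required items = 1.9983 × 58 = 115.90, so 116 items.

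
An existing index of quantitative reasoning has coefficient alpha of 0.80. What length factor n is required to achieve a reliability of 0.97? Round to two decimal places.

Rearranging the Spearman-Brown formula for n,
n = r*(1 − r) / [ r (1 − r*) ]
n = [0.97 × 0.20] / [0.80 × 0.03]
  = 0.1940 / 0.0240 = 8.0833

8.08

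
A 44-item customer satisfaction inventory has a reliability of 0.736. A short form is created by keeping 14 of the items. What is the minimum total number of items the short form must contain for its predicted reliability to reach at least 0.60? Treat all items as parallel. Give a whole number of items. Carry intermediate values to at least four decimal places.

24

Short-form reliability: n = 14/44 = 0.3182; r_14 = n·r/(1+(n−1)r) ≈ 0.4701
Then solve for n' with r_old = 0.4701, r_target = 0.60: n' = 0.60(1 − 0.4701)/[0.4701(1 − 0.60)] = 1.6908
Items = 1.6908 × 14 ≈ 23.67 → 24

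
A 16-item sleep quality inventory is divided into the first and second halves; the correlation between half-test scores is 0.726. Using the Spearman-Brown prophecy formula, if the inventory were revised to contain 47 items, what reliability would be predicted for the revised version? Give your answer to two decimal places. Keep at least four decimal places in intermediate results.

Spearman-Brown correction (n = 2): r_full = 2·0.726/(1 + 0.726) = 0.8413
Then adjust to 47 items: n = 47/16 = 2.9375
r_new = n·r_full / (1 + (n − 1)·r_full) = 2.4713 / 2.6300 ≈ 0.9397

0.94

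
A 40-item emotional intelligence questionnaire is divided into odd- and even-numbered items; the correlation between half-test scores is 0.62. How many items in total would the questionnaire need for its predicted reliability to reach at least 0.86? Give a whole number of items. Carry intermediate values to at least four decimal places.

r_full = 2(0.62)/(1 + 0.62) = 0.7654
n = r_tgt(1 − r_full) / [r_full(1 − r_tgt)] = 0.86 × 0.2346 / (0.7654 × 0.14) ≈ 1.8828
Required items = 1.8828 × 40 = 75.31, so 76 items.

76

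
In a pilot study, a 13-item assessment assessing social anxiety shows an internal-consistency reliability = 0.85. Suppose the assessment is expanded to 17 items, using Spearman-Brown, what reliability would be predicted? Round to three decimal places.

n = 17/13 = 1.3077
Spearman-Brown: r_new = n·r / (1 + (n − 1)·r)
r_new = (1.3077 × 0.85) / (1 + (1.3077 − 1) × 0.85)
r_new = 1.1115 / 1.2615 ≈ 0.8811

0.881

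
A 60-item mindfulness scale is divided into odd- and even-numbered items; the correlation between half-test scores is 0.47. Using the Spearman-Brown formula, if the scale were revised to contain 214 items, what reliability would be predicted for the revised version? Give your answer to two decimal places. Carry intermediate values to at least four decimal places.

Spearman-Brown correction (n = 2): r_full = 2·0.47/(1 + 0.47) = 0.6395
Then adjust to 214 items: n = 214/60 = 3.5667
r_new = n·r_full / (1 + (n − 1)·r_full) = 2.2809 / 2.6414 ≈ 0.8635

0.86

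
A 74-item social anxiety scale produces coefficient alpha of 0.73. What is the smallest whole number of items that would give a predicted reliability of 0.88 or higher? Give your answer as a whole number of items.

201

n = [0.88 × 0.27] / [0.73 × 0.12]
  = 0.2376 / 0.0876 = 2.7123
So the test needs 2.7123 × 74 ≈ 200.71 items; rounding up, 201.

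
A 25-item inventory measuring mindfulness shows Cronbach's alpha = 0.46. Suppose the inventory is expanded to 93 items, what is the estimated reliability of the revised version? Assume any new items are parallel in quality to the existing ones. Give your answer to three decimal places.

0.760

The new length is 93/25 = 3.72 times the old.
Apply the Spearman-Brown prophecy formula, r' = nr / [1 + (n − 1)r]:
r_new = (3.72 × 0.46) / (1 + (3.72 − 1) × 0.46)
r_new = 1.7112 / 2.2512 ≈ 0.7601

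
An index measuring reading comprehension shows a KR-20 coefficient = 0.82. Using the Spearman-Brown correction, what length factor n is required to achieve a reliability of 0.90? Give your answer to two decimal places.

1.98

n = [0.90 × 0.18] / [0.82 × 0.10]
n = 0.1620 / 0.0820 ≈ 1.9756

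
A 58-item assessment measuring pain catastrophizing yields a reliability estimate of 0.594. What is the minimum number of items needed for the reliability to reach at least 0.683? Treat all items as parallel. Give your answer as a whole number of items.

86

Rearranging the Spearman-Brown formula for n,
n = r_target (1 − r_old) / [ r_old (1 − r_target) ]
n = [0.683 × 0.406] / [0.594 × 0.317]
n = 0.277298 / 0.188298 ≈ 1.4727
So the test needs 1.4727 × 58 ≈ 85.42 items; rounding up, 86.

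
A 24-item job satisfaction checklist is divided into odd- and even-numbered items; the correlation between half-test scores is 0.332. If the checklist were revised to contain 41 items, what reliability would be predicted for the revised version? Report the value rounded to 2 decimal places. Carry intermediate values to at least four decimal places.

0.63

Spearman-Brown correction (n = 2): r_full = 2·0.332/(1 + 0.332) = 0.4985
Length factor from 24 to 41 items: n = 41/24 = 1.7083
r_new = n·r_full / (1 + (n − 1)·r_full) = 0.8516 / 1.3531 ≈ 0.6294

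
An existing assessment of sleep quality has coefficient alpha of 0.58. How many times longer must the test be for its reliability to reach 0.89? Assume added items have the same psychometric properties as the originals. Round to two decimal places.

Spearman-Brown solved for the length factor n:
n = r*(1 − r) / [ r (1 − r*) ]
n = 0.89 × (1 − 0.58) / [ 0.58 × (1 − 0.89) ]
n = 0.3738 / 0.0638 ≈ 5.8589

5.86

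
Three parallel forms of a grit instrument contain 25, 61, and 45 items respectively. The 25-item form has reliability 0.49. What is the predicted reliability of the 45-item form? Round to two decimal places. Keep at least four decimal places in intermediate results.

0.63

Only the ratio of lengths matters: n = 45/25 = 1.8000
r_{45} = n·r / (1 + (n − 1)·r) = 0.8820 / 1.3920 ≈ 0.6336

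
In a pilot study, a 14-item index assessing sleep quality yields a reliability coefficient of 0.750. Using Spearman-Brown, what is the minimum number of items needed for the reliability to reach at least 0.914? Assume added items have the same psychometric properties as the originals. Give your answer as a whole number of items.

n = [0.914 × 0.250] / [0.750 × 0.086]
n = 0.228500 / 0.064500 ≈ 3.5426
So the test needs 3.5426 × 14 ≈ 49.60 items; rounding up, 50.

50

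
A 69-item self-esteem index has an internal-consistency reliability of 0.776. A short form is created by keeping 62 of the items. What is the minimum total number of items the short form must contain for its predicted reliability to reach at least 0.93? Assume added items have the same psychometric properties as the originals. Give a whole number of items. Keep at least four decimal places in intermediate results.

Short-form reliability: n = 62/69 = 0.8986; r_62 = n·r/(1+(n−1)r) ≈ 0.7569
Length factor from the short form to reach 0.93: n' = 0.93(1 − 0.7569) / [0.7569(1 − 0.93)] ≈ 4.2671
Items = 4.2671 × 62 ≈ 264.56 → 265

265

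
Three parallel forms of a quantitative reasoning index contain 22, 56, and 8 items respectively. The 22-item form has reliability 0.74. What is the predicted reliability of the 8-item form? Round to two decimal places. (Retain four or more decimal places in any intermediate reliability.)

0.51

Only the ratio of lengths matters: n = 8/22 = 0.3636
r_{8} = n·r / (1 + (n − 1)·r) = 0.2691 / 0.5291 ≈ 0.5086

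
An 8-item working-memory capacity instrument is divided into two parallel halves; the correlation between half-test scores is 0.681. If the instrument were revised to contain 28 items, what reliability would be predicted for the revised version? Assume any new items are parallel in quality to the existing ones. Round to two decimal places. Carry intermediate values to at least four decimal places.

0.94

Full-test reliability from the split-half r: r_full = 2(0.681)/(1 + 0.681) = 0.8102
Then adjust to 28 items: n = 28/8 = 3.5000
r_new = n·r_full / (1 + (n − 1)·r_full) = 2.8357 / 3.0255 ≈ 0.9373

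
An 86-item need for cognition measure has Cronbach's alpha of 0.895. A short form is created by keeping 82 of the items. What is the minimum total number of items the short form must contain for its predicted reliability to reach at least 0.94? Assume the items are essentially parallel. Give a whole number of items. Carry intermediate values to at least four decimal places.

Short-form reliability: n = 82/86 = 0.9535; r_82 = n·r/(1+(n−1)r) ≈ 0.8904
Then solve for n' with r_old = 0.8904, r_target = 0.94: n' = 0.94(1 − 0.8904)/[0.8904(1 − 0.94)] = 1.9284
Total items = 1.9284 × 82 = 158.13, rounded up to 159.

159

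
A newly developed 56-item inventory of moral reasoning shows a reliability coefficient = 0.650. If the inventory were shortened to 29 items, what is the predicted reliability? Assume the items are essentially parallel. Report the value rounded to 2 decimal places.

The new length is 29/56 = 0.5179 times the old.
r_new = 0.5179·0.650 / [1 + (0.5179 − 1)·0.650]
r_new = 0.3366 / 0.6866 ≈ 0.4902

0.49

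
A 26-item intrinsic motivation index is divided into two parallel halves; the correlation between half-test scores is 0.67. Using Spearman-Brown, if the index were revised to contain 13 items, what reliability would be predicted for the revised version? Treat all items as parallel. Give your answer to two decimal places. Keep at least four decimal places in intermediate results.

0.67

Spearman-Brown correction (n = 2): r_full = 2·0.67/(1 + 0.67) = 0.8024
Then adjust to 13 items: n = 13/26 = 0.5000
r_new = n·r_full / (1 + (n − 1)·r_full) = 0.4012 / 0.5988 ≈ 0.6700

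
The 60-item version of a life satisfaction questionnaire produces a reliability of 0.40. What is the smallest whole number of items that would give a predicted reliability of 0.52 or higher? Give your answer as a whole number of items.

Spearman-Brown solved for the length factor n:
n = r*(1 − r) / [ r (1 − r*) ]
n = 0.52(1 − 0.40) / [0.40(1 − 0.52)]
n = 0.3120 / 0.1920 ≈ 1.6250
1.6250 × 60 = 97.50 → 98 items

98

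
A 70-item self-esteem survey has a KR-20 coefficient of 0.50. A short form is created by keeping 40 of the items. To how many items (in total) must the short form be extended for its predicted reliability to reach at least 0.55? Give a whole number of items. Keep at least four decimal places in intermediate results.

86

Short-form reliability: n = 40/70 = 0.5714; r_40 = n·r/(1+(n−1)r) ≈ 0.3636
Length factor from the short form to reach 0.55: n' = 0.55(1 − 0.3636) / [0.3636(1 − 0.55)] ≈ 2.1392
Items = 2.1392 × 40 ≈ 85.57 → 86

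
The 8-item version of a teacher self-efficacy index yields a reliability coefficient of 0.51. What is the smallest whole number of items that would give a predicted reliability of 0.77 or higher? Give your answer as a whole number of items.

26

Invert Spearman-Brown to solve for n:
n = r_target (1 − r_old) / [ r_old (1 − r_target) ]
n = 0.77 × (1 − 0.51) / [ 0.51 × (1 − 0.77) ]
n = 0.3773 / 0.1173 ≈ 3.2165
3.2165 × 8 = 25.73 → 26 items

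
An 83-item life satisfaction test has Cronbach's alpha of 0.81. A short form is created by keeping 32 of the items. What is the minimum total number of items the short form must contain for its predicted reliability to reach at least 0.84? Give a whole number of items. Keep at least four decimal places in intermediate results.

103

First, r for the 32-item form: n = 32/83 = 0.3855, so r_32 = 0.3855·0.81/(1 + (0.3855 − 1)·0.81) = 0.6217
Then solve for n' with r_old = 0.6217, r_target = 0.84: n' = 0.84(1 − 0.6217)/[0.6217(1 − 0.84)] = 3.1946
Total items = 3.1946 × 32 = 102.23, rounded up to 103.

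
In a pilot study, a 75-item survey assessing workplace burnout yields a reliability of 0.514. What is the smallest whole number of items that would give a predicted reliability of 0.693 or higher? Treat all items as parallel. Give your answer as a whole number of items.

Spearman-Brown solved for the length factor n:
n = r_target (1 − r_old) / [ r_old (1 − r_target) ]
n = [0.693 × 0.486] / [0.514 × 0.307]
  = 0.336798 / 0.157798 = 2.1344
Items needed = n × 75 = 2.1344 × 75 ≈ 160.08 → round up to 161

161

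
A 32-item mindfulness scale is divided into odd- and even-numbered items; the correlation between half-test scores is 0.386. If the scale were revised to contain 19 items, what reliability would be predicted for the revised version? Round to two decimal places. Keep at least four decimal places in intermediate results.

0.43

Spearman-Brown correction (n = 2): r_full = 2·0.386/(1 + 0.386) = 0.5570
Then adjust to 19 items: n = 19/32 = 0.5938
r_new = n·r_full / (1 + (n − 1)·r_full) = 0.3307 / 0.7737 ≈ 0.4274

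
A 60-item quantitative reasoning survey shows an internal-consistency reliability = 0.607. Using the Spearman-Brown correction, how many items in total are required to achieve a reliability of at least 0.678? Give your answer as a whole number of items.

82

n = 0.678 × (1 − 0.607) / [ 0.607 × (1 − 0.678) ]
  = 0.266454 / 0.195454 = 1.3633
Items needed = n × 60 = 1.3633 × 60 ≈ 81.80 → round up to 82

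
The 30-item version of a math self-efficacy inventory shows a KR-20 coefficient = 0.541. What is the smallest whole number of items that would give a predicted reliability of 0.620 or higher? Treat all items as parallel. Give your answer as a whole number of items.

42

n = 0.620 × (1 − 0.541) / [ 0.541 × (1 − 0.620) ]
  = 0.284580 / 0.205580 = 1.3843
So the test needs 1.3843 × 30 ≈ 41.53 items; rounding up, 42.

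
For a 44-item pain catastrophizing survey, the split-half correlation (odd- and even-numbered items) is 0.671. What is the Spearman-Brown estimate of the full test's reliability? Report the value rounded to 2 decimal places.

0.80

Each half is half the length of the full test, so the full test is n = 2 times a half.
r_full = 2r_hh / (1 + r_hh) = 2 × 0.671 / (1 + 0.671)
r_full = 1.3420 / 1.6710 ≈ 0.8031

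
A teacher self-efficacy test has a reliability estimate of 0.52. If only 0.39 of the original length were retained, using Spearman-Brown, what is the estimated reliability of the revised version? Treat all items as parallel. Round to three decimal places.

0.297

By Spearman-Brown, r_new = n r / (1 + (n − 1) r).
r_new = 0.39·0.52 / [1 + (0.39 − 1)·0.52]
     = 0.2028 / 0.6828 = 0.2970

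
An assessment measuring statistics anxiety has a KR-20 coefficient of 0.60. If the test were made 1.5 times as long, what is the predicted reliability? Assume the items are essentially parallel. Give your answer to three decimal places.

r_new = (1.5 × 0.60) / (1 + (1.5 − 1) × 0.60)
     = 0.9000 / 1.3000 = 0.6923

0.692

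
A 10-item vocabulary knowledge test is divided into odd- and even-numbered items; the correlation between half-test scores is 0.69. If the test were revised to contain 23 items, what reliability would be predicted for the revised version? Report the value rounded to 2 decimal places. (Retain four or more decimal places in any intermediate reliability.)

0.91

First correct the split-half correlation to full-test reliability: r_full = 2 × 0.69 / (1 + 0.69) ≈ 0.8166
Then adjust to 23 items: n = 23/10 = 2.3000
r_new = n·r_full / (1 + (n − 1)·r_full) = 1.8782 / 2.0616 ≈ 0.9110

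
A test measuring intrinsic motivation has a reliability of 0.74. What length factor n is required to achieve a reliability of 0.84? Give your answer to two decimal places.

n = [0.84 × 0.26] / [0.74 × 0.16]
n = 0.2184 / 0.1184 ≈ 1.8446

1.84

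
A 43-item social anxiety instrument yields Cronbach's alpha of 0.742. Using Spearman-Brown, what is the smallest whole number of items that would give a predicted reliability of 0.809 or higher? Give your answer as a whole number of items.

Invert Spearman-Brown to solve for n:
n = r*(1 − r) / [ r (1 − r*) ]
n = 0.809 × (1 − 0.742) / [ 0.742 × (1 − 0.809) ]
  = 0.208722 / 0.141722 = 1.4728
So the test needs 1.4728 × 43 ≈ 63.33 items; rounding up, 64.

64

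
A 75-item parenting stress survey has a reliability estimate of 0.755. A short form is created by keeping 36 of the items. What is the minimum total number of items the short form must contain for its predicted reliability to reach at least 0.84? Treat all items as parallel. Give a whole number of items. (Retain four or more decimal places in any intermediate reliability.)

First, r for the 36-item form: n = 36/75 = 0.4800, so r_36 = 0.4800·0.755/(1 + (0.4800 − 1)·0.755) = 0.5966
Then solve for n' with r_old = 0.5966, r_target = 0.84: n' = 0.84(1 − 0.5966)/[0.5966(1 − 0.84)] = 3.5499
Total items = 3.5499 × 36 = 127.80, rounded up to 128.

128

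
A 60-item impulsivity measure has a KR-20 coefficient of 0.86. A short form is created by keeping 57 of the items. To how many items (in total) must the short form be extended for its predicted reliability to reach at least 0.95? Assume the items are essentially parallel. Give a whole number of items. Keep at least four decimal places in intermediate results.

First, r for the 57-item form: n = 57/60 = 0.9500, so r_57 = 0.9500·0.86/(1 + (0.9500 − 1)·0.86) = 0.8537
Length factor from the short form to reach 0.95: n' = 0.95(1 − 0.8537) / [0.8537(1 − 0.95)] ≈ 3.2561
Items = 3.2561 × 57 ≈ 185.60 → 186

186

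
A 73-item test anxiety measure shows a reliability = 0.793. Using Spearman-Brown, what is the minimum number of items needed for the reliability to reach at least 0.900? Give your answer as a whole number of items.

172

n = [0.900 × 0.207] / [0.793 × 0.100]
n = 0.186300 / 0.079300 ≈ 2.3493
2.3493 × 73 = 171.50 → 172 items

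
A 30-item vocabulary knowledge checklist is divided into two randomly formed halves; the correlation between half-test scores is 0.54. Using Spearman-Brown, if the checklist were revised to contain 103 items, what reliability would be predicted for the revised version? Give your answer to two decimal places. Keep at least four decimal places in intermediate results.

Spearman-Brown correction (n = 2): r_full = 2·0.54/(1 + 0.54) = 0.7013
Then adjust to 103 items: n = 103/30 = 3.4333
r_new = n·r_full / (1 + (n − 1)·r_full) = 2.4078 / 2.7065 ≈ 0.8896

0.89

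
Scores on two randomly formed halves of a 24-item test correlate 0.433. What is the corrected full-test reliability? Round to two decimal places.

0.60

Each half is half the length of the full test, so the full test is n = 2 times a half.
r_full = 2r_hh / (1 + r_hh) = 2 × 0.433 / (1 + 0.433)
r_full = 0.8660 / 1.4330 ≈ 0.6043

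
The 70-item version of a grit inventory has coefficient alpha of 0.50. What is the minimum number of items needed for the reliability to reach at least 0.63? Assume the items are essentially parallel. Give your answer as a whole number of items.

120

n = 0.63 × (1 − 0.50) / [ 0.50 × (1 − 0.63) ]
  = 0.3150 / 0.1850 = 1.7027
So the test needs 1.7027 × 70 ≈ 119.19 items; rounding up, 120.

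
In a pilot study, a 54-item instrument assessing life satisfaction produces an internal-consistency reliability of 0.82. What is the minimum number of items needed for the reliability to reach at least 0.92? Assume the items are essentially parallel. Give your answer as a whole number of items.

137

Invert Spearman-Brown to solve for n:
n = r*(1 − r) / [ r (1 − r*) ]
n = 0.92 × (1 − 0.82) / [ 0.82 × (1 − 0.92) ]
n = 0.1656 / 0.0656 ≈ 2.5244
Items needed = n × 54 = 2.5244 × 54 ≈ 136.32 → round up to 137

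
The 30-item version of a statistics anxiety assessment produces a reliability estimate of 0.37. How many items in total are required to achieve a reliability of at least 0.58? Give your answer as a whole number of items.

n = 0.58 × (1 − 0.37) / [ 0.37 × (1 − 0.58) ]
n = 0.3654 / 0.1554 ≈ 2.3514
Items needed = n × 30 = 2.3514 × 30 ≈ 70.54 → round up to 71

71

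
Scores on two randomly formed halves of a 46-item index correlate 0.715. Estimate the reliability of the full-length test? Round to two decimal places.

0.83

The full test is twice the length of either half (n = 2).
r_full = 2r_hh / (1 + r_hh) = 2 × 0.715 / (1 + 0.715)
       = 1.4300 / 1.7150 = 0.8338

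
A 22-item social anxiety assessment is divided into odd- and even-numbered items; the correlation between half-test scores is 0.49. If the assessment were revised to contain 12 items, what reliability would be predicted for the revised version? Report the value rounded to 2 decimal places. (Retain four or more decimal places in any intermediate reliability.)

0.51

Spearman-Brown correction (n = 2): r_full = 2·0.49/(1 + 0.49) = 0.6577
Length factor from 22 to 12 items: n = 12/22 = 0.5455
r_new = n·r_full / (1 + (n − 1)·r_full) = 0.3588 / 0.7011 ≈ 0.5118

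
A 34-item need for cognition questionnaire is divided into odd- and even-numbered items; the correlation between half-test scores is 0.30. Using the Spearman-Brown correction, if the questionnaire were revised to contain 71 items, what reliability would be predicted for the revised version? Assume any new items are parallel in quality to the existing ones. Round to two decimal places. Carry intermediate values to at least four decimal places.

Full-test reliability from the split-half r: r_full = 2(0.30)/(1 + 0.30) = 0.4615
Then adjust to 71 items: n = 71/34 = 2.0882
r_new = n·r_full / (1 + (n − 1)·r_full) = 0.9637 / 1.5022 ≈ 0.6415

0.64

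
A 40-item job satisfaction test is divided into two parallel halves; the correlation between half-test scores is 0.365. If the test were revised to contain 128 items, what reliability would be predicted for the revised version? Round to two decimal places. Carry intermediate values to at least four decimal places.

0.79

Full-test reliability from the split-half r: r_full = 2(0.365)/(1 + 0.365) = 0.5348
Then adjust to 128 items: n = 128/40 = 3.2000
r_new = n·r_full / (1 + (n − 1)·r_full) = 1.7114 / 2.1766 ≈ 0.7863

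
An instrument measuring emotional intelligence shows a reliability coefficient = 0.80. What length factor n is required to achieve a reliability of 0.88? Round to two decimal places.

1.83

n = 0.88 × (1 − 0.80) / [ 0.80 × (1 − 0.88) ]
  = 0.1760 / 0.0960 = 1.8333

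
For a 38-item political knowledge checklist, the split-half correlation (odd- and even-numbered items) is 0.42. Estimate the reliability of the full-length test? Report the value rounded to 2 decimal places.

0.59

The full test is twice the length of either half (n = 2).
r_full = 2(0.42) / (1 + 0.42)
       = 0.8400 / 1.4200 = 0.5915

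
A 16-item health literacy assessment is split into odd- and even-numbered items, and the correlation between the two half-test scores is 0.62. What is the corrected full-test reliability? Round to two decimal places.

Apply the Spearman-Brown correction with n = 2:
r_full = 2(0.62) / (1 + 0.62)
r_full = 1.2400 / 1.6200 ≈ 0.7654

0.77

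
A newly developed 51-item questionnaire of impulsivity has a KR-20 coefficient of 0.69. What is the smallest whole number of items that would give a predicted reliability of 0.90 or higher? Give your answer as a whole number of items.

207

Invert Spearman-Brown to solve for n:
n = r*(1 − r) / [ r (1 − r*) ]
n = 0.90 × (1 − 0.69) / [ 0.69 × (1 − 0.90) ]
n = 0.2790 / 0.0690 ≈ 4.0435
4.0435 × 51 = 206.22 → 207 items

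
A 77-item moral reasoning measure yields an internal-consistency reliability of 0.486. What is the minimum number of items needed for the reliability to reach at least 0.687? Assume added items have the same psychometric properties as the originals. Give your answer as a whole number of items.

179

n = 0.687 × (1 − 0.486) / [ 0.486 × (1 − 0.687) ]
  = 0.353118 / 0.152118 = 2.3213
So the test needs 2.3213 × 77 ≈ 178.74 items; rounding up, 179.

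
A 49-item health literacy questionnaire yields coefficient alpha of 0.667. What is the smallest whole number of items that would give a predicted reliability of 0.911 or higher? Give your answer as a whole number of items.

Invert Spearman-Brown to solve for n:
n = r*(1 − r) / [ r (1 − r*) ]
n = 0.911 × (1 − 0.667) / [ 0.667 × (1 − 0.911) ]
  = 0.303363 / 0.059363 = 5.1103
5.1103 × 49 = 250.40 → 251 items

251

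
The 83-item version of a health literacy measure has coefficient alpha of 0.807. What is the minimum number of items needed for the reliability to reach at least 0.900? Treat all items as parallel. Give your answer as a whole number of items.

Rearranging the Spearman-Brown formula for n,
n = r_target (1 − r_old) / [ r_old (1 − r_target) ]
n = [0.900 × 0.193] / [0.807 × 0.100]
n = 0.173700 / 0.080700 ≈ 2.1524
So the test needs 2.1524 × 83 ≈ 178.65 items; rounding up, 179.

179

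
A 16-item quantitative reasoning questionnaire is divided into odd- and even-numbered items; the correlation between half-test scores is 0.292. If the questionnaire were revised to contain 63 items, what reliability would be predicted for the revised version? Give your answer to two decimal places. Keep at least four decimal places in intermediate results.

0.76

Spearman-Brown correction (n = 2): r_full = 2·0.292/(1 + 0.292) = 0.4520
Length factor from 16 to 63 items: n = 63/16 = 3.9375
r_new = n·r_full / (1 + (n − 1)·r_full) = 1.7797 / 2.3277 ≈ 0.7646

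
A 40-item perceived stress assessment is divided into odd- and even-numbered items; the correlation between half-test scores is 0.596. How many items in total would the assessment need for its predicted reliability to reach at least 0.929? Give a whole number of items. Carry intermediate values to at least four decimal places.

178

r_full = 2(0.596)/(1 + 0.596) = 0.7469
n = r_tgt(1 − r_full) / [r_full(1 − r_tgt)] = 0.929 × 0.2531 / (0.7469 × 0.071) ≈ 4.4339
Required items = 4.4339 × 40 = 177.36, so 178 items.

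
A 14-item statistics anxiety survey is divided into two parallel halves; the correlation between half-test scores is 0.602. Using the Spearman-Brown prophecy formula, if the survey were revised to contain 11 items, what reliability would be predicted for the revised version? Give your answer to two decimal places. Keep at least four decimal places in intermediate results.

0.70

Full-test reliability from the split-half r: r_full = 2(0.602)/(1 + 0.602) = 0.7516
Then adjust to 11 items: n = 11/14 = 0.7857
r_new = n·r_full / (1 + (n − 1)·r_full) = 0.5905 / 0.8389 ≈ 0.7039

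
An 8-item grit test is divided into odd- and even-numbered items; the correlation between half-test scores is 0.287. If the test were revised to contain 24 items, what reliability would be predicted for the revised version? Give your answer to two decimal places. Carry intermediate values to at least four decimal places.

0.71

First correct the split-half correlation to full-test reliability: r_full = 2 × 0.287 / (1 + 0.287) ≈ 0.4460
Then adjust to 24 items: n = 24/8 = 3.0000
r_new = n·r_full / (1 + (n − 1)·r_full) = 1.3380 / 1.8920 ≈ 0.7072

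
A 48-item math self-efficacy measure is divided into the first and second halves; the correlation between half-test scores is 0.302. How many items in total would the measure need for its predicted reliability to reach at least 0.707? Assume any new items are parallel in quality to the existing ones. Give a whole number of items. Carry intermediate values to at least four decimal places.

Corrected full-test reliability: r_full = 2 × 0.302 / (1 + 0.302) ≈ 0.4639
Solve Spearman-Brown for n: n = 0.707(1 − 0.4639) / [0.4639(1 − 0.707)] = 2.7885
Items = 2.7885 × 48 ≈ 133.85 → 134

134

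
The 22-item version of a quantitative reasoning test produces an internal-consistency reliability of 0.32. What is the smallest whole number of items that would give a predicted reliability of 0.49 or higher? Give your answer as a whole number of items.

45

n = [0.49 × 0.68] / [0.32 × 0.51]
n = 0.3332 / 0.1632 ≈ 2.0417
2.0417 × 22 = 44.92 → 45 items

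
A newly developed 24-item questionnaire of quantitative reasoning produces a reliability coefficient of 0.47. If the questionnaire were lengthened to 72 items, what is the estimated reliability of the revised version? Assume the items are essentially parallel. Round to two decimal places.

Length ratio n = 72/24 = 3
By Spearman-Brown, r_new = n r / (1 + (n − 1) r).
r_new = (3 × 0.47) / (1 + (3 − 1) × 0.47)
     = 1.4100 / 1.9400 = 0.7268

0.73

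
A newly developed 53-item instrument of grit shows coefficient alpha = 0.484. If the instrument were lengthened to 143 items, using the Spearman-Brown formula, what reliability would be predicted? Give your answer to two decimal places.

0.72

Length ratio n = 143/53 = 2.6981
Spearman-Brown: r_new = n·r / (1 + (n − 1)·r)
r_new = 2.6981·0.484 / [1 + (2.6981 − 1)·0.484]
r_new = 1.3059 / 1.8219 ≈ 0.7168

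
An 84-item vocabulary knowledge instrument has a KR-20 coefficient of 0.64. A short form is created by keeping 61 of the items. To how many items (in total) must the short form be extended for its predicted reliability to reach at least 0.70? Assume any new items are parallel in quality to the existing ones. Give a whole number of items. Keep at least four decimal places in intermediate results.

Short-form reliability: n = 61/84 = 0.7262; r_61 = n·r/(1+(n−1)r) ≈ 0.5635
Length factor from the short form to reach 0.70: n' = 0.70(1 − 0.5635) / [0.5635(1 − 0.70)] ≈ 1.8075
Total items = 1.8075 × 61 = 110.26, rounded up to 111.

111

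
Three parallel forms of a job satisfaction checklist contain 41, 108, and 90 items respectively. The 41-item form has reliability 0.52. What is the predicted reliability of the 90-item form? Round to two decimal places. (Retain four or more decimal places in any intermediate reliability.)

The 108-item form is not needed; work directly from the 41-item form with n = 90/41 = 2.1951.
r_{90} = n·r / (1 + (n − 1)·r) = 1.1415 / 1.6215 ≈ 0.7040

0.70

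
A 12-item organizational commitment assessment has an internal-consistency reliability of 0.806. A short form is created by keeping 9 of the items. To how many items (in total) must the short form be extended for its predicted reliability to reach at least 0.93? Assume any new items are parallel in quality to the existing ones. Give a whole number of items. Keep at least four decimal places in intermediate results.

39

First, r for the 9-item form: n = 9/12 = 0.7500, so r_9 = 0.7500·0.806/(1 + (0.7500 − 1)·0.806) = 0.7570
Length factor from the short form to reach 0.93: n' = 0.93(1 − 0.7570) / [0.7570(1 − 0.93)] ≈ 4.2648
Items = 4.2648 × 9 ≈ 38.38 → 39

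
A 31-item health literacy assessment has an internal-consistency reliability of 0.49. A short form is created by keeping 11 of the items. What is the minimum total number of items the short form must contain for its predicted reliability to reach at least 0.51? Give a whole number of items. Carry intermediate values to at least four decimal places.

34

First, r for the 11-item form: n = 11/31 = 0.3548, so r_11 = 0.3548·0.49/(1 + (0.3548 − 1)·0.49) = 0.2542
Length factor from the short form to reach 0.51: n' = 0.51(1 − 0.2542) / [0.2542(1 − 0.51)] ≈ 3.0537
Total items = 3.0537 × 11 = 33.59, rounded up to 34.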